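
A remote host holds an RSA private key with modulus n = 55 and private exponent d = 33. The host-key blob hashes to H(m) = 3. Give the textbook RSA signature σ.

38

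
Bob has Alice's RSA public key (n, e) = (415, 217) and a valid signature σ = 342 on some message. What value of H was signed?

σ^2 ≡ 342^2 = 116964 ≡ 349
σ^4 ≡ 349^2 = 121801 ≡ 206
σ^8 ≡ 206^2 = 42436 ≡ 106
σ^16 ≡ 106^2 = 11236 ≡ 31
σ^32 ≡ 31^2 = 961 ≡ 131
σ^64 ≡ 131^2 = 17161 ≡ 146
σ^128 ≡ 146^2 = 21316 ≡ 151
217 = 128 + 64 + 16 + 8 + 1, so σ^217 ≡ 151·146·31·106·342 ≡ 7 (mod 415)

7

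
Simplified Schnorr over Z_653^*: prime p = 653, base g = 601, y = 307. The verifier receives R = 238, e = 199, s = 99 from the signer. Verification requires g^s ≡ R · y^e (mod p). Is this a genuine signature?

g^s mod p:
Squares mod 653: 601^1≡601, 601^2≡92, 601^4≡628, 601^8≡625, 601^16≡131, 601^32≡183, 601^64≡186
99 = 64 + 32 + 2 + 1, so 601^99 ≡ 186·183·92·601 ≡ 165 (mod 653)
R · y^e mod p:
Squares mod 653: 307^1≡307, 307^2≡217, 307^4≡73, 307^8≡105, 307^16≡577, 307^32≡552, 307^64≡406, 307^128≡280
199 = 128 + 64 + 4 + 2 + 1, so 307^199 ≡ 280·406·73·217·307 ≡ 190 (mod 653)
238·190 = 45220 ≡ 163 (mod 653)
165 ≠ 163; the check fails.

forged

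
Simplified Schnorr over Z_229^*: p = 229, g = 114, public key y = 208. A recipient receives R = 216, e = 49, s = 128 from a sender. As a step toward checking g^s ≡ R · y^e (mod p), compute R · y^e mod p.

218

208^49 mod 229 = 177
R · y^e ≡ 216·177 = 38232 ≡ 218 (mod 229)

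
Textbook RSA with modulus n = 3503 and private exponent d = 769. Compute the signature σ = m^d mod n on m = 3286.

Squares mod 3503: m^1≡3286, m^2≡1550, m^4≡2945, m^8≡3100, m^16≡1271, m^32≡558, m^64≡3100, m^128≡1271, m^256≡558, m^512≡3100
769 = 512 + 256 + 1, so m^769 ≡ 3100·558·3286 ≡ 868 (mod 3503)

868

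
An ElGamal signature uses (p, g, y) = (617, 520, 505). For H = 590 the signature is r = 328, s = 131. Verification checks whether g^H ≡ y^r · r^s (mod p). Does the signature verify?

Left side g^H mod p:
520^2 = 270400 ≡ 154
520^4 ≡ 154^2 = 23716 ≡ 270
520^8 ≡ 270^2 = 72900 ≡ 94
520^16 ≡ 94^2 = 8836 ≡ 198
520^32 ≡ 198^2 = 39204 ≡ 333
520^64 ≡ 333^2 = 110889 ≡ 446
520^128 ≡ 446^2 = 198916 ≡ 242
520^256 ≡ 242^2 = 58564 ≡ 566
520^512 ≡ 566^2 = 320356 ≡ 133
590 = 512 + 64 + 8 + 4 + 2, so 520^590 ≡ 133·446·94·270·154 ≡ 375 (mod 617)
Right side y^r · r^s mod p:
505^2 = 255025 ≡ 204
505^4 ≡ 204^2 = 41616 ≡ 277
505^8 ≡ 277^2 = 76729 ≡ 221
505^16 ≡ 221^2 = 48841 ≡ 98
505^32 ≡ 98^2 = 9604 ≡ 349
505^64 ≡ 349^2 = 121801 ≡ 252
505^128 ≡ 252^2 = 63504 ≡ 570
505^256 ≡ 570^2 = 324900 ≡ 358
328 = 256 + 64 + 8, so 505^328 ≡ 358·252·221 ≡ 615 (mod 617)
328^2 = 107584 ≡ 226
328^4 ≡ 226^2 = 51076 ≡ 482
328^8 ≡ 482^2 = 232324 ≡ 332
328^16 ≡ 332^2 = 110224 ≡ 398
328^32 ≡ 398^2 = 158404 ≡ 452
328^64 ≡ 452^2 = 204304 ≡ 77
328^128 ≡ 77^2 = 5929 ≡ 376
131 = 128 + 2 + 1, so 328^131 ≡ 376·226·328 ≡ 387 (mod 617)
615·387 = 238005 ≡ 460 (mod 617)
375 ≠ 460, so verification fails.

does not verify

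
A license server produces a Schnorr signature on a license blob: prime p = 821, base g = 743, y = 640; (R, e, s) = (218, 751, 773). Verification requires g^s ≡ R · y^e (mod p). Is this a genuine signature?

forged

g^s mod p:
743^2 = 552049 ≡ 337
743^4 ≡ 337^2 = 113569 ≡ 271
743^8 ≡ 271^2 = 73441 ≡ 372
743^16 ≡ 372^2 = 138384 ≡ 456
743^32 ≡ 456^2 = 207936 ≡ 223
743^64 ≡ 223^2 = 49729 ≡ 469
743^128 ≡ 469^2 = 219961 ≡ 754
743^256 ≡ 754^2 = 568516 ≡ 384
743^512 ≡ 384^2 = 147456 ≡ 497
773 = 512 + 256 + 4 + 1, so 743^773 ≡ 497·384·271·743 ≡ 213 (mod 821)
R · y^e mod p:
640^2 = 409600 ≡ 742
640^4 ≡ 742^2 = 550564 ≡ 494
640^8 ≡ 494^2 = 244036 ≡ 199
640^16 ≡ 199^2 = 39601 ≡ 193
640^32 ≡ 193^2 = 37249 ≡ 304
640^64 ≡ 304^2 = 92416 ≡ 464
640^128 ≡ 464^2 = 215296 ≡ 194
640^256 ≡ 194^2 = 37636 ≡ 691
640^512 ≡ 691^2 = 477481 ≡ 480
751 = 512 + 128 + 64 + 32 + 8 + 4 + 2 + 1, so 640^751 ≡ 480·194·464·304·199·494·742·640 ≡ 142 (mod 821)
218·142 = 30956 ≡ 579 (mod 821)
213 ≠ 579; the check fails.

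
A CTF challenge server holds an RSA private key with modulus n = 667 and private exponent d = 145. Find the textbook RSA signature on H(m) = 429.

(H(m))^145 mod 667 = 373

373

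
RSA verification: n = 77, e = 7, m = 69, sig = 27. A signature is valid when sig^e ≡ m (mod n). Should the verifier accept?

accept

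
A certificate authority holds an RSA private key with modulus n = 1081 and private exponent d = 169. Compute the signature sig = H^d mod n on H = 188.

141

H^2 ≡ 188^2 = 35344 ≡ 752
H^4 ≡ 752^2 = 565504 ≡ 141
H^8 ≡ 141^2 = 19881 ≡ 423
H^16 ≡ 423^2 = 178929 ≡ 564
H^32 ≡ 564^2 = 318096 ≡ 282
H^64 ≡ 282^2 = 79524 ≡ 611
H^128 ≡ 611^2 = 373321 ≡ 376
169 = 128 + 32 + 8 + 1, so H^169 ≡ 376·282·423·188 ≡ 141 (mod 1081)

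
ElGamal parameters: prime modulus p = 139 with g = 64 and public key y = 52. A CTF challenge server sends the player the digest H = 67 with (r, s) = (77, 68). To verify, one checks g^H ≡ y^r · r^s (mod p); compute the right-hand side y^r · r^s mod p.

52^2 = 2704 ≡ 63
52^4 ≡ 63^2 = 3969 ≡ 77
52^8 ≡ 77^2 = 5929 ≡ 91
52^16 ≡ 91^2 = 8281 ≡ 80
52^32 ≡ 80^2 = 6400 ≡ 6
52^64 ≡ 6^2 = 36
77 = 64 + 8 + 4 + 1, so 52^77 ≡ 36·91·77·52 ≡ 91 (mod 139)
77^2 = 5929 ≡ 91
77^4 ≡ 91^2 = 8281 ≡ 80
77^8 ≡ 80^2 = 6400 ≡ 6
77^16 ≡ 6^2 = 36
77^32 ≡ 36^2 = 1296 ≡ 45
77^64 ≡ 45^2 = 2025 ≡ 79
68 = 64 + 4, so 77^68 ≡ 79·80 ≡ 65 (mod 139)
y^r · r^s ≡ 91·65 = 5915 ≡ 77 (mod 139)

77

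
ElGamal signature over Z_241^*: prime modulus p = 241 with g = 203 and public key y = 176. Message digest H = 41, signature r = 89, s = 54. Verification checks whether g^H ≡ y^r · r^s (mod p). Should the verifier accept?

accept

Left side g^H mod p:
203^2 = 41209 ≡ 239
203^4 ≡ 239^2 = 57121 ≡ 4
203^8 ≡ 4^2 = 16
203^16 ≡ 16^2 = 256 ≡ 15
203^32 ≡ 15^2 = 225
41 = 32 + 8 + 1, so 203^41 ≡ 225·16·203 ≡ 88 (mod 241)
Right side y^r · r^s mod p:
176^2 = 30976 ≡ 128
176^4 ≡ 128^2 = 16384 ≡ 237
176^8 ≡ 237^2 = 56169 ≡ 16
176^16 ≡ 16^2 = 256 ≡ 15
176^32 ≡ 15^2 = 225
176^64 ≡ 225^2 = 50625 ≡ 15
89 = 64 + 16 + 8 + 1, so 176^89 ≡ 15·15·16·176 ≡ 11 (mod 241)
89^2 = 7921 ≡ 209
89^4 ≡ 209^2 = 43681 ≡ 60
89^8 ≡ 60^2 = 3600 ≡ 226
89^16 ≡ 226^2 = 51076 ≡ 225
89^32 ≡ 225^2 = 50625 ≡ 15
54 = 32 + 16 + 4 + 2, so 89^54 ≡ 15·225·60·209 ≡ 8 (mod 241)
11·8 = 88 ≡ 88 (mod 241)
88 ≡ 88 (mod 241), so the signature is genuine.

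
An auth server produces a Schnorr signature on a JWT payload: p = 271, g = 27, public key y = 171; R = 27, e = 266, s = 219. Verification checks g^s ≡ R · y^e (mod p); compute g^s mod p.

261

27^219 mod 271 = 261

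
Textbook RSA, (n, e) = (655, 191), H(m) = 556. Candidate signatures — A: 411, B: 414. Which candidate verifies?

Candidate A: 411^2 = 168921 ≡ 586; 411^4 ≡ 586^2 = 343396 ≡ 176; 411^8 ≡ 176^2 = 30976 ≡ 191; 411^16 ≡ 191^2 = 36481 ≡ 456; 411^32 ≡ 456^2 = 207936 ≡ 301; 411^64 ≡ 301^2 = 90601 ≡ 211; 411^128 ≡ 211^2 = 44521 ≡ 636; 191 = 128 + 32 + 16 + 8 + 4 + 2 + 1, so 411^191 ≡ 636·301·456·191·176·586·411 ≡ 556 (mod 655)
  → matches H(m) = 556
Candidate B: 414^2 = 171396 ≡ 441; 414^4 ≡ 441^2 = 194481 ≡ 601; 414^8 ≡ 601^2 = 361201 ≡ 296; 414^16 ≡ 296^2 = 87616 ≡ 501; 414^32 ≡ 501^2 = 251001 ≡ 136; 414^64 ≡ 136^2 = 18496 ≡ 156; 414^128 ≡ 156^2 = 24336 ≡ 101; 191 = 128 + 32 + 16 + 8 + 4 + 2 + 1, so 414^191 ≡ 101·136·501·296·601·441·414 ≡ 114 (mod 655)

A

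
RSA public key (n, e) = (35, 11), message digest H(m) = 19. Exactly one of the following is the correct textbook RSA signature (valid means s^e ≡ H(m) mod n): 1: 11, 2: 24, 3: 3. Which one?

2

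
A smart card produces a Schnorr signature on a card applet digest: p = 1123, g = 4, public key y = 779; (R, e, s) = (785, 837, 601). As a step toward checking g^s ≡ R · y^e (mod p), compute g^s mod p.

403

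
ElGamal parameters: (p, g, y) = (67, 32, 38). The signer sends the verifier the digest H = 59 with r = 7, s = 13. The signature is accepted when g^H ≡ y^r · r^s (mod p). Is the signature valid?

invalid

Left side g^H mod p:
32^59 mod 67 = 50
Right side y^r · r^s mod p:
38^7 mod 67 = 38
7^13 mod 67 = 63
38·63 = 2394 ≡ 49 (mod 67)
50 ≠ 49, so verification fails.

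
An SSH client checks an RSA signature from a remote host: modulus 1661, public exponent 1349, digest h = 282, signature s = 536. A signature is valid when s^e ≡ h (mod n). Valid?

yes

s^1349 mod 1661 = 282
282 = h, so the signature checks out.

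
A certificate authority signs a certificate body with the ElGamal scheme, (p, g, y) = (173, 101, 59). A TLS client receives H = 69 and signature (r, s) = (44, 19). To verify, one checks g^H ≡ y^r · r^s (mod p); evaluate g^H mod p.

110

Squares mod 173: 101^1≡101, 101^2≡167, 101^4≡36, 101^8≡85, 101^16≡132, 101^32≡124, 101^64≡152
69 = 64 + 4 + 1, so 101^69 ≡ 152·36·101 ≡ 110 (mod 173)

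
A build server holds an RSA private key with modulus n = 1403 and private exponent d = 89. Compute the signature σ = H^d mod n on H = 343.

435

Squares mod 1403: H^1≡343, H^2≡1200, H^4≡522, H^8≡302, H^16≡9, H^32≡81, H^64≡949
89 = 64 + 16 + 8 + 1, so H^89 ≡ 949·9·302·343 ≡ 435 (mod 1403)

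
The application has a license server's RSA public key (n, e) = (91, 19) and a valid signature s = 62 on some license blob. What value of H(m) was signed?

s^2 ≡ 62^2 = 3844 ≡ 22
s^4 ≡ 22^2 = 484 ≡ 29
s^8 ≡ 29^2 = 841 ≡ 22
s^16 ≡ 22^2 = 484 ≡ 29
19 = 16 + 2 + 1, so s^19 ≡ 29·22·62 ≡ 62 (mod 91)

62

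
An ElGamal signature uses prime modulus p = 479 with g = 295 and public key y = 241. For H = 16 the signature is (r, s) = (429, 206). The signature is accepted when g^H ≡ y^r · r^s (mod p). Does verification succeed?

Left side g^H mod p:
Squares mod 479: 295^1≡295, 295^2≡326, 295^4≡417, 295^8≡12, 295^16≡144
295^16 ≡ 144 (mod 479)
Right side y^r · r^s mod p:
Squares mod 479: 241^1≡241, 241^2≡122, 241^4≡35, 241^8≡267, 241^16≡397, 241^32≡18, 241^64≡324, 241^128≡75, 241^256≡356
429 = 256 + 128 + 32 + 8 + 4 + 1, so 241^429 ≡ 356·75·18·267·35·241 ≡ 262 (mod 479)
Squares mod 479: 429^1≡429, 429^2≡105, 429^4≡8, 429^8≡64, 429^16≡264, 429^32≡241, 429^64≡122, 429^128≡35
206 = 128 + 64 + 8 + 4 + 2, so 429^206 ≡ 35·122·64·8·105 ≡ 198 (mod 479)
262·198 = 51876 ≡ 144 (mod 479)
144 ≡ 144 (mod 479), so the signature is genuine.

passes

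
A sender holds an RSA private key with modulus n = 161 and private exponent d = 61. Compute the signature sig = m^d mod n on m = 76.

Squares mod 161: m^1≡76, m^2≡141, m^4≡78, m^8≡127, m^16≡29, m^32≡36
61 = 32 + 16 + 8 + 4 + 1, so m^61 ≡ 36·29·127·78·76 ≡ 111 (mod 161)

111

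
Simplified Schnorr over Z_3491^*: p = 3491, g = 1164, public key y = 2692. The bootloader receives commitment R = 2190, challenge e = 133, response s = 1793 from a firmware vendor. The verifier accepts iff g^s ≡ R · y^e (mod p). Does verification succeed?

g^s mod p:
1164^2 = 1354896 ≡ 388
1164^4 ≡ 388^2 = 150544 ≡ 431
1164^8 ≡ 431^2 = 185761 ≡ 738
1164^16 ≡ 738^2 = 544644 ≡ 48
1164^32 ≡ 48^2 = 2304
1164^64 ≡ 2304^2 = 5308416 ≡ 2096
1164^128 ≡ 2096^2 = 4393216 ≡ 1538
1164^256 ≡ 1538^2 = 2365444 ≡ 2037
1164^512 ≡ 2037^2 = 4149369 ≡ 2061
1164^1024 ≡ 2061^2 = 4247721 ≡ 2665
1793 = 1024 + 512 + 256 + 1, so 1164^1793 ≡ 2665·2061·2037·1164 ≡ 2371 (mod 3491)
R · y^e mod p:
2692^2 = 7246864 ≡ 3039
2692^4 ≡ 3039^2 = 9235521 ≡ 1826
2692^8 ≡ 1826^2 = 3334276 ≡ 371
2692^16 ≡ 371^2 = 137641 ≡ 1492
2692^32 ≡ 1492^2 = 2226064 ≡ 2297
2692^64 ≡ 2297^2 = 5276209 ≡ 1308
2692^128 ≡ 1308^2 = 1710864 ≡ 274
133 = 128 + 4 + 1, so 2692^133 ≡ 274·1826·2692 ≡ 2516 (mod 3491)
2190·2516 = 5510040 ≡ 1242 (mod 3491)
2371 ≠ 1242; the check fails.

fails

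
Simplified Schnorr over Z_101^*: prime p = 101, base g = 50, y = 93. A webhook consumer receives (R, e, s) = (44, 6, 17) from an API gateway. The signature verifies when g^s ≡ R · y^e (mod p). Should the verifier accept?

accept

g^s mod p:
Squares mod 101: 50^1≡50, 50^2≡76, 50^4≡19, 50^8≡58, 50^16≡31
17 = 16 + 1, so 50^17 ≡ 31·50 ≡ 35 (mod 101)
R · y^e mod p:
Squares mod 101: 93^1≡93, 93^2≡64, 93^4≡56
6 = 4 + 2, so 93^6 ≡ 56·64 ≡ 49 (mod 101)
44·49 = 2156 ≡ 35 (mod 101)
35 ≡ 35 (mod 101); signature holds.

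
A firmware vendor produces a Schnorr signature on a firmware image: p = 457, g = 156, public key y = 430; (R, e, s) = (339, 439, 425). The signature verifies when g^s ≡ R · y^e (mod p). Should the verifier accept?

reject

g^s mod p:
156^2 = 24336 ≡ 115
156^4 ≡ 115^2 = 13225 ≡ 429
156^8 ≡ 429^2 = 184041 ≡ 327
156^16 ≡ 327^2 = 106929 ≡ 448
156^32 ≡ 448^2 = 200704 ≡ 81
156^64 ≡ 81^2 = 6561 ≡ 163
156^128 ≡ 163^2 = 26569 ≡ 63
156^256 ≡ 63^2 = 3969 ≡ 313
425 = 256 + 128 + 32 + 8 + 1, so 156^425 ≡ 313·63·81·327·156 ≡ 442 (mod 457)
R · y^e mod p:
430^2 = 184900 ≡ 272
430^4 ≡ 272^2 = 73984 ≡ 407
430^8 ≡ 407^2 = 165649 ≡ 215
430^16 ≡ 215^2 = 46225 ≡ 68
430^32 ≡ 68^2 = 4624 ≡ 54
430^64 ≡ 54^2 = 2916 ≡ 174
430^128 ≡ 174^2 = 30276 ≡ 114
430^256 ≡ 114^2 = 12996 ≡ 200
439 = 256 + 128 + 32 + 16 + 4 + 2 + 1, so 430^439 ≡ 200·114·54·68·407·272·430 ≡ 57 (mod 457)
339·57 = 19323 ≡ 129 (mod 457)
442 ≠ 129; the check fails.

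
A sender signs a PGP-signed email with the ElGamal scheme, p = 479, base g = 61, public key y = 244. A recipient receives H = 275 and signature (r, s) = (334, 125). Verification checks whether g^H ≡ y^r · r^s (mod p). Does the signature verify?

verifies

Left side g^H mod p:
Squares mod 479: 61^1≡61, 61^2≡368, 61^4≡346, 61^8≡445, 61^16≡198, 61^32≡405, 61^64≡207, 61^128≡218, 61^256≡103
275 = 256 + 16 + 2 + 1, so 61^275 ≡ 103·198·368·61 ≡ 262 (mod 479)
Right side y^r · r^s mod p:
Squares mod 479: 244^1≡244, 244^2≡140, 244^4≡440, 244^8≡84, 244^16≡350, 244^32≡355, 244^64≡48, 244^128≡388, 244^256≡138
334 = 256 + 64 + 8 + 4 + 2, so 244^334 ≡ 138·48·84·440·140 ≡ 274 (mod 479)
Squares mod 479: 334^1≡334, 334^2≡428, 334^4≡206, 334^8≡284, 334^16≡184, 334^32≡326, 334^64≡417
125 = 64 + 32 + 16 + 8 + 4 + 1, so 334^125 ≡ 417·326·184·284·206·334 ≡ 438 (mod 479)
274·438 = 120012 ≡ 262 (mod 479)
262 ≡ 262 (mod 479), so the signature is genuine.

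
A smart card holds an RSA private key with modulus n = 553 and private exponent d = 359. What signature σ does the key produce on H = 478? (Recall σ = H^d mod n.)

361

Squares mod 553: H^1≡478, H^2≡95, H^4≡177, H^8≡361, H^16≡366, H^32≡130, H^64≡310, H^128≡431, H^256≡506
359 = 256 + 64 + 32 + 4 + 2 + 1, so H^359 ≡ 506·310·130·177·95·478 ≡ 361 (mod 553)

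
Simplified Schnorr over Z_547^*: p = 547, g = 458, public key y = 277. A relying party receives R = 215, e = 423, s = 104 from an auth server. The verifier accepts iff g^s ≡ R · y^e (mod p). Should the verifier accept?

reject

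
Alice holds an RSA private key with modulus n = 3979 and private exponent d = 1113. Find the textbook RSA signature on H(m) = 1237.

(H(m))^2 ≡ 1237^2 = 1530169 ≡ 2233
(H(m))^4 ≡ 2233^2 = 4986289 ≡ 602
(H(m))^8 ≡ 602^2 = 362404 ≡ 315
(H(m))^16 ≡ 315^2 = 99225 ≡ 3729
(H(m))^32 ≡ 3729^2 = 13905441 ≡ 2815
(H(m))^64 ≡ 2815^2 = 7924225 ≡ 2036
(H(m))^128 ≡ 2036^2 = 4145296 ≡ 3157
(H(m))^256 ≡ 3157^2 = 9966649 ≡ 3233
(H(m))^512 ≡ 3233^2 = 10452289 ≡ 3435
(H(m))^1024 ≡ 3435^2 = 11799225 ≡ 1490
1113 = 1024 + 64 + 16 + 8 + 1, so (H(m))^1113 ≡ 1490·2036·3729·315·1237 ≡ 3268 (mod 3979)

3268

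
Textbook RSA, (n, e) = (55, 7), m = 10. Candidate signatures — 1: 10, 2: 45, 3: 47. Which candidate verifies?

1

Candidate 1: Squares mod 55: 10^1≡10, 10^2≡45, 10^4≡45; 7 = 4 + 2 + 1, so 10^7 ≡ 45·45·10 ≡ 10 (mod 55)
  → matches m = 10
Candidate 2: Squares mod 55: 45^1≡45, 45^2≡45, 45^4≡45; 7 = 4 + 2 + 1, so 45^7 ≡ 45·45·45 ≡ 45 (mod 55)
Candidate 3: Squares mod 55: 47^1≡47, 47^2≡9, 47^4≡26; 7 = 4 + 2 + 1, so 47^7 ≡ 26·9·47 ≡ 53 (mod 55)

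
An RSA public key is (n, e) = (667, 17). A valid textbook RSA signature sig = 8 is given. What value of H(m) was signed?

358

sig^2 ≡ 8^2 = 64
sig^4 ≡ 64^2 = 4096 ≡ 94
sig^8 ≡ 94^2 = 8836 ≡ 165
sig^16 ≡ 165^2 = 27225 ≡ 545
17 = 16 + 1, so sig^17 ≡ 545·8 ≡ 358 (mod 667)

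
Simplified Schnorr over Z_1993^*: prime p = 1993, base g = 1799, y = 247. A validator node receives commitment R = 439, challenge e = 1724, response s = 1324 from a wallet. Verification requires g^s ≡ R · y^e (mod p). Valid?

yes

g^s mod p:
1799^2 = 3236401 ≡ 1762
1799^4 ≡ 1762^2 = 3104644 ≡ 1543
1799^8 ≡ 1543^2 = 2380849 ≡ 1207
1799^16 ≡ 1207^2 = 1456849 ≡ 1959
1799^32 ≡ 1959^2 = 3837681 ≡ 1156
1799^64 ≡ 1156^2 = 1336336 ≡ 1026
1799^128 ≡ 1026^2 = 1052676 ≡ 372
1799^256 ≡ 372^2 = 138384 ≡ 867
1799^512 ≡ 867^2 = 751689 ≡ 328
1799^1024 ≡ 328^2 = 107584 ≡ 1955
1324 = 1024 + 256 + 32 + 8 + 4, so 1799^1324 ≡ 1955·867·1156·1207·1543 ≡ 262 (mod 1993)
R · y^e mod p:
247^2 = 61009 ≡ 1219
247^4 ≡ 1219^2 = 1485961 ≡ 1176
247^8 ≡ 1176^2 = 1382976 ≡ 1827
247^16 ≡ 1827^2 = 3337929 ≡ 1647
247^32 ≡ 1647^2 = 2712609 ≡ 136
247^64 ≡ 136^2 = 18496 ≡ 559
247^128 ≡ 559^2 = 312481 ≡ 1573
247^256 ≡ 1573^2 = 2474329 ≡ 1016
247^512 ≡ 1016^2 = 1032256 ≡ 1875
247^1024 ≡ 1875^2 = 3515625 ≡ 1966
1724 = 1024 + 512 + 128 + 32 + 16 + 8 + 4, so 247^1724 ≡ 1966·1875·1573·136·1647·1827·1176 ≡ 559 (mod 1993)
439·559 = 245401 ≡ 262 (mod 1993)
262 ≡ 262 (mod 1993); signature holds.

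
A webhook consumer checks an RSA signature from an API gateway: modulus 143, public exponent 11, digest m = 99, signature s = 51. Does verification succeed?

s^2 ≡ 51^2 = 2601 ≡ 27
s^4 ≡ 27^2 = 729 ≡ 14
s^8 ≡ 14^2 = 196 ≡ 53
11 = 8 + 2 + 1, so s^11 ≡ 53·27·51 ≡ 51 (mod 143)
51 ≠ 99, so verification fails.

fails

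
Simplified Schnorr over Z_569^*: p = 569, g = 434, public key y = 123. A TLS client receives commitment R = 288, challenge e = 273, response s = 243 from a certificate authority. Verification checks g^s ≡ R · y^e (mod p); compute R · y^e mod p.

Squares mod 569: 123^1≡123, 123^2≡335, 123^4≡132, 123^8≡354, 123^16≡136, 123^32≡288, 123^64≡439, 123^128≡399, 123^256≡450
273 = 256 + 16 + 1, so 123^273 ≡ 450·136·123 ≡ 299 (mod 569)
R · y^e ≡ 288·299 = 86112 ≡ 193 (mod 569)

193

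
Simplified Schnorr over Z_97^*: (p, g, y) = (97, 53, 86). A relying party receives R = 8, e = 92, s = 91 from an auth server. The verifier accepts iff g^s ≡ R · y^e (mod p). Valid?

yes

g^s mod p:
53^91 mod 97 = 31
R · y^e mod p:
86^92 mod 97 = 16
8·16 = 128 ≡ 31 (mod 97)
31 ≡ 31 (mod 97); signature holds.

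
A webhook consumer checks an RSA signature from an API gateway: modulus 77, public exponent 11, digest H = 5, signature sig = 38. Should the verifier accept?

accept

sig^2 ≡ 38^2 = 1444 ≡ 58
sig^4 ≡ 58^2 = 3364 ≡ 53
sig^8 ≡ 53^2 = 2809 ≡ 37
11 = 8 + 2 + 1, so sig^11 ≡ 37·58·38 ≡ 5 (mod 77)
sig^11 mod 77 = 5 matches H.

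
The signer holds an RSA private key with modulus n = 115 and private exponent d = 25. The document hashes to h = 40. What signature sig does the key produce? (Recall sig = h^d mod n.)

h^25 mod 115 = 60

60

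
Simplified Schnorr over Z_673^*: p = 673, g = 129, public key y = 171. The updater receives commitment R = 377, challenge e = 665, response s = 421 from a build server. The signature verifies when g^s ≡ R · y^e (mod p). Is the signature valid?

valid

g^s mod p:
129^2 = 16641 ≡ 489
129^4 ≡ 489^2 = 239121 ≡ 206
129^8 ≡ 206^2 = 42436 ≡ 37
129^16 ≡ 37^2 = 1369 ≡ 23
129^32 ≡ 23^2 = 529
129^64 ≡ 529^2 = 279841 ≡ 546
129^128 ≡ 546^2 = 298116 ≡ 650
129^256 ≡ 650^2 = 422500 ≡ 529
421 = 256 + 128 + 32 + 4 + 1, so 129^421 ≡ 529·650·529·206·129 ≡ 180 (mod 673)
R · y^e mod p:
171^2 = 29241 ≡ 302
171^4 ≡ 302^2 = 91204 ≡ 349
171^8 ≡ 349^2 = 121801 ≡ 661
171^16 ≡ 661^2 = 436921 ≡ 144
171^32 ≡ 144^2 = 20736 ≡ 546
171^64 ≡ 546^2 = 298116 ≡ 650
171^128 ≡ 650^2 = 422500 ≡ 529
171^256 ≡ 529^2 = 279841 ≡ 546
171^512 ≡ 546^2 = 298116 ≡ 650
665 = 512 + 128 + 16 + 8 + 1, so 171^665 ≡ 650·529·144·661·171 ≡ 154 (mod 673)
377·154 = 58058 ≡ 180 (mod 673)
180 ≡ 180 (mod 673); signature holds.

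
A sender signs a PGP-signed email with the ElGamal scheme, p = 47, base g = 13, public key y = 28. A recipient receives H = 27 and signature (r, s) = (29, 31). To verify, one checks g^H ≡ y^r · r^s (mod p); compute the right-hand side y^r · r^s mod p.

15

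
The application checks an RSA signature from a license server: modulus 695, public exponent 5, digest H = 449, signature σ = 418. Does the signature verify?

does not verify

Squares mod 695: σ^1≡418, σ^2≡279, σ^4≡1
5 = 4 + 1, so σ^5 ≡ 1·418 ≡ 418 (mod 695)
418 ≠ 449, so verification fails.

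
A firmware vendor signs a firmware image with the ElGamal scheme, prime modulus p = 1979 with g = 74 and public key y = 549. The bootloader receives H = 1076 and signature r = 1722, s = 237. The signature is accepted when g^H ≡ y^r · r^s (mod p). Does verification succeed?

Left side g^H mod p:
Squares mod 1979: 74^1≡74, 74^2≡1518, 74^4≡768, 74^8≡82, 74^16≡787, 74^32≡1921, 74^64≡1385, 74^128≡574, 74^256≡962, 74^512≡1251, 74^1024≡1591
1076 = 1024 + 32 + 16 + 4, so 74^1076 ≡ 1591·1921·787·768 ≡ 1819 (mod 1979)
Right side y^r · r^s mod p:
Squares mod 1979: 549^1≡549, 549^2≡593, 549^4≡1366, 549^8≡1738, 549^16≡690, 549^32≡1140, 549^64≡1376, 549^128≡1452, 549^256≡669, 549^512≡307, 549^1024≡1236
1722 = 1024 + 512 + 128 + 32 + 16 + 8 + 2, so 549^1722 ≡ 1236·307·1452·1140·690·1738·593 ≡ 1343 (mod 1979)
Squares mod 1979: 1722^1≡1722, 1722^2≡742, 1722^4≡402, 1722^8≡1305, 1722^16≡1085, 1722^32≡1699, 1722^64≡1219, 1722^128≡1711
237 = 128 + 64 + 32 + 8 + 4 + 1, so 1722^237 ≡ 1711·1219·1699·1305·402·1722 ≡ 1139 (mod 1979)
1343·1139 = 1529677 ≡ 1889 (mod 1979)
1819 ≠ 1889, so verification fails.

fails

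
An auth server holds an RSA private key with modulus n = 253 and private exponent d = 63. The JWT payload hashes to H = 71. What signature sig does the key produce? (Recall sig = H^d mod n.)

26

Squares mod 253: H^1≡71, H^2≡234, H^4≡108, H^8≡26, H^16≡170, H^32≡58
63 = 32 + 16 + 8 + 4 + 2 + 1, so H^63 ≡ 58·170·26·108·234·71 ≡ 26 (mod 253)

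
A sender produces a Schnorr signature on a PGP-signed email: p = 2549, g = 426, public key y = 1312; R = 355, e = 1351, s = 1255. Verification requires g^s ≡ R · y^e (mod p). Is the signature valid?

g^s mod p:
426^2 = 181476 ≡ 497
426^4 ≡ 497^2 = 247009 ≡ 2305
426^8 ≡ 2305^2 = 5313025 ≡ 909
426^16 ≡ 909^2 = 826281 ≡ 405
426^32 ≡ 405^2 = 164025 ≡ 889
426^64 ≡ 889^2 = 790321 ≡ 131
426^128 ≡ 131^2 = 17161 ≡ 1867
426^256 ≡ 1867^2 = 3485689 ≡ 1206
426^512 ≡ 1206^2 = 1454436 ≡ 1506
426^1024 ≡ 1506^2 = 2268036 ≡ 1975
1255 = 1024 + 128 + 64 + 32 + 4 + 2 + 1, so 426^1255 ≡ 1975·1867·131·889·2305·497·426 ≡ 2278 (mod 2549)
R · y^e mod p:
1312^2 = 1721344 ≡ 769
1312^4 ≡ 769^2 = 591361 ≡ 2542
1312^8 ≡ 2542^2 = 6461764 ≡ 49
1312^16 ≡ 49^2 = 2401
1312^32 ≡ 2401^2 = 5764801 ≡ 1512
1312^64 ≡ 1512^2 = 2286144 ≡ 2240
1312^128 ≡ 2240^2 = 5017600 ≡ 1168
1312^256 ≡ 1168^2 = 1364224 ≡ 509
1312^512 ≡ 509^2 = 259081 ≡ 1632
1312^1024 ≡ 1632^2 = 2663424 ≡ 2268
1351 = 1024 + 256 + 64 + 4 + 2 + 1, so 1312^1351 ≡ 2268·509·2240·2542·769·1312 ≡ 1896 (mod 2549)
355·1896 = 673080 ≡ 144 (mod 2549)
2278 ≠ 144; the check fails.

invalid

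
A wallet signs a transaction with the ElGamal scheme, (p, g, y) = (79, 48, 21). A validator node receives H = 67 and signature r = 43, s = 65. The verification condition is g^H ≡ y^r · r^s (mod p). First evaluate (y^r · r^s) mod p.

21^43 mod 79 = 62
43^65 mod 79 = 56
y^r · r^s ≡ 62·56 = 3472 ≡ 75 (mod 79)

75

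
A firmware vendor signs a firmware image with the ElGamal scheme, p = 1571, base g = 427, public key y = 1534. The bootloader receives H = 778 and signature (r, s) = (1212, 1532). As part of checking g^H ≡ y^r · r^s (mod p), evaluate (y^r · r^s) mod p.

1534^2 = 2353156 ≡ 1369
1534^4 ≡ 1369^2 = 1874161 ≡ 1529
1534^8 ≡ 1529^2 = 2337841 ≡ 193
1534^16 ≡ 193^2 = 37249 ≡ 1116
1534^32 ≡ 1116^2 = 1245456 ≡ 1224
1534^64 ≡ 1224^2 = 1498176 ≡ 1013
1534^128 ≡ 1013^2 = 1026169 ≡ 306
1534^256 ≡ 306^2 = 93636 ≡ 947
1534^512 ≡ 947^2 = 896809 ≡ 1339
1534^1024 ≡ 1339^2 = 1792921 ≡ 410
1212 = 1024 + 128 + 32 + 16 + 8 + 4, so 1534^1212 ≡ 410·306·1224·1116·193·1529 ≡ 668 (mod 1571)
1212^2 = 1468944 ≡ 59
1212^4 ≡ 59^2 = 3481 ≡ 339
1212^8 ≡ 339^2 = 114921 ≡ 238
1212^16 ≡ 238^2 = 56644 ≡ 88
1212^32 ≡ 88^2 = 7744 ≡ 1460
1212^64 ≡ 1460^2 = 2131600 ≡ 1324
1212^128 ≡ 1324^2 = 1752976 ≡ 1311
1212^256 ≡ 1311^2 = 1718721 ≡ 47
1212^512 ≡ 47^2 = 2209 ≡ 638
1212^1024 ≡ 638^2 = 407044 ≡ 155
1532 = 1024 + 256 + 128 + 64 + 32 + 16 + 8 + 4, so 1212^1532 ≡ 155·47·1311·1324·1460·88·238·339 ≡ 60 (mod 1571)
y^r · r^s ≡ 668·60 = 40080 ≡ 805 (mod 1571)

805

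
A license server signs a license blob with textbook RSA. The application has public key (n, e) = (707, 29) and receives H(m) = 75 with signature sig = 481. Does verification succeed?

fails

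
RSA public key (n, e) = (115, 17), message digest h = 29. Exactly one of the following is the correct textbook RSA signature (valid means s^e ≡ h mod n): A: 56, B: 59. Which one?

Candidate A: 56^2 = 3136 ≡ 31; 56^4 ≡ 31^2 = 961 ≡ 41; 56^8 ≡ 41^2 = 1681 ≡ 71; 56^16 ≡ 71^2 = 5041 ≡ 96; 17 = 16 + 1, so 56^17 ≡ 96·56 ≡ 86 (mod 115)
Candidate B: 59^2 = 3481 ≡ 31; 59^4 ≡ 31^2 = 961 ≡ 41; 59^8 ≡ 41^2 = 1681 ≡ 71; 59^16 ≡ 71^2 = 5041 ≡ 96; 17 = 16 + 1, so 59^17 ≡ 96·59 ≡ 29 (mod 115)
  → matches h = 29

B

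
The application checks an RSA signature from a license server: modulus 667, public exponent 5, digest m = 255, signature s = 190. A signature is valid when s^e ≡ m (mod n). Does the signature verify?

s^2 ≡ 190^2 = 36100 ≡ 82
s^4 ≡ 82^2 = 6724 ≡ 54
5 = 4 + 1, so s^5 ≡ 54·190 ≡ 255 (mod 667)
s^5 mod 667 = 255 matches m.

verifies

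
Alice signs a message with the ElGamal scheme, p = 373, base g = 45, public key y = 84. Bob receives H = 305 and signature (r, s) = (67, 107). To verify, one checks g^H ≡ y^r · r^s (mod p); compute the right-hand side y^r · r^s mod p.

231

84^67 mod 373 = 156
67^107 mod 373 = 23
y^r · r^s ≡ 156·23 = 3588 ≡ 231 (mod 373)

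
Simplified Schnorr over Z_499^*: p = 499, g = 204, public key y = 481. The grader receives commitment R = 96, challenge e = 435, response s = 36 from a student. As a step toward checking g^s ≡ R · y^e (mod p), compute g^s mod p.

204^36 mod 499 = 307

307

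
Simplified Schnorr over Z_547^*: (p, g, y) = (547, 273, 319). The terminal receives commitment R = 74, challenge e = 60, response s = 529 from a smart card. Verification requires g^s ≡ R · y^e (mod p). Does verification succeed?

passes

g^s mod p:
Squares mod 547: 273^1≡273, 273^2≡137, 273^4≡171, 273^8≡250, 273^16≡142, 273^32≡472, 273^64≡155, 273^128≡504, 273^256≡208, 273^512≡51
529 = 512 + 16 + 1, so 273^529 ≡ 51·142·273 ≡ 208 (mod 547)
R · y^e mod p:
Squares mod 547: 319^1≡319, 319^2≡19, 319^4≡361, 319^8≡135, 319^16≡174, 319^32≡191
60 = 32 + 16 + 8 + 4, so 319^60 ≡ 191·174·135·361 ≡ 195 (mod 547)
74·195 = 14430 ≡ 208 (mod 547)
208 ≡ 208 (mod 547); signature holds.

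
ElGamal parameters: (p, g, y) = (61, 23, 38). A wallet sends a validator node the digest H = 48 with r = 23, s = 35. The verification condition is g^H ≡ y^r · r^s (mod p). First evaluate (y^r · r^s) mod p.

58

Squares mod 61: 38^1≡38, 38^2≡41, 38^4≡34, 38^8≡58, 38^16≡9
23 = 16 + 4 + 2 + 1, so 38^23 ≡ 9·34·41·38 ≡ 33 (mod 61)
Squares mod 61: 23^1≡23, 23^2≡41, 23^4≡34, 23^8≡58, 23^16≡9, 23^32≡20
35 = 32 + 2 + 1, so 23^35 ≡ 20·41·23 ≡ 11 (mod 61)
y^r · r^s ≡ 33·11 = 363 ≡ 58 (mod 61)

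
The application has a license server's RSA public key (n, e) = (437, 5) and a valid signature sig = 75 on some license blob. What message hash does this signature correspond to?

sig^2 ≡ 75^2 = 5625 ≡ 381
sig^4 ≡ 381^2 = 145161 ≡ 77
5 = 4 + 1, so sig^5 ≡ 77·75 ≡ 94 (mod 437)

94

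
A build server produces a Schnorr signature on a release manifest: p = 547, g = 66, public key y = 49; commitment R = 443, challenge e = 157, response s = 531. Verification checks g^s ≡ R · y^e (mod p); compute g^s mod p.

66^2 = 4356 ≡ 527
66^4 ≡ 527^2 = 277729 ≡ 400
66^8 ≡ 400^2 = 160000 ≡ 276
66^16 ≡ 276^2 = 76176 ≡ 143
66^32 ≡ 143^2 = 20449 ≡ 210
66^64 ≡ 210^2 = 44100 ≡ 340
66^128 ≡ 340^2 = 115600 ≡ 183
66^256 ≡ 183^2 = 33489 ≡ 122
66^512 ≡ 122^2 = 14884 ≡ 115
531 = 512 + 16 + 2 + 1, so 66^531 ≡ 115·143·527·66 ≡ 295 (mod 547)

295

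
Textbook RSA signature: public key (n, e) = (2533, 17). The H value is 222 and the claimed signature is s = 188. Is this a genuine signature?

Squares mod 2533: s^1≡188, s^2≡2415, s^4≡1259, s^8≡1956, s^16≡1106
17 = 16 + 1, so s^17 ≡ 1106·188 ≡ 222 (mod 2533)
Since 222 equals the digest 222, verification succeeds.

genuine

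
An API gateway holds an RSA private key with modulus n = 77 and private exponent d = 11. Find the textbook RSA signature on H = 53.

H^2 ≡ 53^2 = 2809 ≡ 37
H^4 ≡ 37^2 = 1369 ≡ 60
H^8 ≡ 60^2 = 3600 ≡ 58
11 = 8 + 2 + 1, so H^11 ≡ 58·37·53 ≡ 9 (mod 77)

9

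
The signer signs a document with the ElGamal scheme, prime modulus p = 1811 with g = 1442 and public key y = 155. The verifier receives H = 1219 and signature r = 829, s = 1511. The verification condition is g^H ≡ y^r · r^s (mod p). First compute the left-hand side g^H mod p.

989

Squares mod 1811: 1442^1≡1442, 1442^2≡336, 1442^4≡614, 1442^8≡308, 1442^16≡692, 1442^32≡760, 1442^64≡1702, 1442^128≡1015, 1442^256≡1577, 1442^512≡426, 1442^1024≡376
1219 = 1024 + 128 + 64 + 2 + 1, so 1442^1219 ≡ 376·1015·1702·336·1442 ≡ 989 (mod 1811)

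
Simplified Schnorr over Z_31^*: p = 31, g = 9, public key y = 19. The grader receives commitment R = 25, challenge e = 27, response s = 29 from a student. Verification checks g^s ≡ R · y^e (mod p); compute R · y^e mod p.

7

19^2 = 361 ≡ 20
19^4 ≡ 20^2 = 400 ≡ 28
19^8 ≡ 28^2 = 784 ≡ 9
19^16 ≡ 9^2 = 81 ≡ 19
27 = 16 + 8 + 2 + 1, so 19^27 ≡ 19·9·20·19 ≡ 4 (mod 31)
R · y^e ≡ 25·4 = 100 ≡ 7 (mod 31)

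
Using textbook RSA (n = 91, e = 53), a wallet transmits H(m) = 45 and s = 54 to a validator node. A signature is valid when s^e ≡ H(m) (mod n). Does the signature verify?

s^2 ≡ 54^2 = 2916 ≡ 4
s^4 ≡ 4^2 = 16
s^8 ≡ 16^2 = 256 ≡ 74
s^16 ≡ 74^2 = 5476 ≡ 16
s^32 ≡ 16^2 = 256 ≡ 74
53 = 32 + 16 + 4 + 1, so s^53 ≡ 74·16·16·54 ≡ 45 (mod 91)
s^53 mod 91 = 45 matches H(m).

verifies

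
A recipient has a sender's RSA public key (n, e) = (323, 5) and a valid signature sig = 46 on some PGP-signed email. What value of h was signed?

88

sig^5 mod 323 = 88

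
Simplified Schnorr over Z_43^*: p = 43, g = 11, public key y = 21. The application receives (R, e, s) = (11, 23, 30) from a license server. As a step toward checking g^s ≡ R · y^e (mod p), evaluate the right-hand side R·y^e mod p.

35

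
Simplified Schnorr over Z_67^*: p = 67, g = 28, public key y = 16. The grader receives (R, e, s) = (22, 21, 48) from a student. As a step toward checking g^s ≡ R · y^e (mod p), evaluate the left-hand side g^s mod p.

9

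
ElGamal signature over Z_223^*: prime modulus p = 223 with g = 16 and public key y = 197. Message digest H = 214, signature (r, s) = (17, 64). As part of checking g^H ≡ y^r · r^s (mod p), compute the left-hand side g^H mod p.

32

Squares mod 223: 16^1≡16, 16^2≡33, 16^4≡197, 16^8≡7, 16^16≡49, 16^32≡171, 16^64≡28, 16^128≡115
214 = 128 + 64 + 16 + 4 + 2, so 16^214 ≡ 115·28·49·197·33 ≡ 32 (mod 223)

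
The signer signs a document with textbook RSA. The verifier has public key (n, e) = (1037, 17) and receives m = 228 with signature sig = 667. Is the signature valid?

invalid

sig^17 mod 1037 = 565
565 ≠ 228, so verification fails.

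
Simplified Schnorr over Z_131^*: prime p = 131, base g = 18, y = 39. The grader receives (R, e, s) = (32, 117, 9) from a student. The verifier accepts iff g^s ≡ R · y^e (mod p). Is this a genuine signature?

g^s mod p:
18^9 mod 131 = 32
R · y^e mod p:
39^117 mod 131 = 1
32·1 = 32 ≡ 32 (mod 131)
32 ≡ 32 (mod 131); signature holds.

genuine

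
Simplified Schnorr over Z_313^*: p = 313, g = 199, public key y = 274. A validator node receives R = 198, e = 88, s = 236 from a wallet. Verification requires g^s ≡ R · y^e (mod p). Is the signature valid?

invalid

g^s mod p:
199^2 = 39601 ≡ 163
199^4 ≡ 163^2 = 26569 ≡ 277
199^8 ≡ 277^2 = 76729 ≡ 44
199^16 ≡ 44^2 = 1936 ≡ 58
199^32 ≡ 58^2 = 3364 ≡ 234
199^64 ≡ 234^2 = 54756 ≡ 294
199^128 ≡ 294^2 = 86436 ≡ 48
236 = 128 + 64 + 32 + 8 + 4, so 199^236 ≡ 48·294·234·44·277 ≡ 150 (mod 313)
R · y^e mod p:
274^2 = 75076 ≡ 269
274^4 ≡ 269^2 = 72361 ≡ 58
274^8 ≡ 58^2 = 3364 ≡ 234
274^16 ≡ 234^2 = 54756 ≡ 294
274^32 ≡ 294^2 = 86436 ≡ 48
274^64 ≡ 48^2 = 2304 ≡ 113
88 = 64 + 16 + 8, so 274^88 ≡ 113·294·234 ≡ 280 (mod 313)
198·280 = 55440 ≡ 39 (mod 313)
150 ≠ 39; the check fails.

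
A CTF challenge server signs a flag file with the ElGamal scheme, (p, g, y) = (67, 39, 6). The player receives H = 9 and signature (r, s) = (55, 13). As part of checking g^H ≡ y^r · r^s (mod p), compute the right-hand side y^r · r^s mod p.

22

Squares mod 67: 6^1≡6, 6^2≡36, 6^4≡23, 6^8≡60, 6^16≡49, 6^32≡56
55 = 32 + 16 + 4 + 2 + 1, so 6^55 ≡ 56·49·23·36·6 ≡ 37 (mod 67)
Squares mod 67: 55^1≡55, 55^2≡10, 55^4≡33, 55^8≡17
13 = 8 + 4 + 1, so 55^13 ≡ 17·33·55 ≡ 35 (mod 67)
y^r · r^s ≡ 37·35 = 1295 ≡ 22 (mod 67)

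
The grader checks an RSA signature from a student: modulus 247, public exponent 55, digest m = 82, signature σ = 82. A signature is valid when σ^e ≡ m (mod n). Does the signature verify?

verifies

σ^2 ≡ 82^2 = 6724 ≡ 55
σ^4 ≡ 55^2 = 3025 ≡ 61
σ^8 ≡ 61^2 = 3721 ≡ 16
σ^16 ≡ 16^2 = 256 ≡ 9
σ^32 ≡ 9^2 = 81
55 = 32 + 16 + 4 + 2 + 1, so σ^55 ≡ 81·9·61·55·82 ≡ 82 (mod 247)
Since 82 equals the digest 82, verification succeeds.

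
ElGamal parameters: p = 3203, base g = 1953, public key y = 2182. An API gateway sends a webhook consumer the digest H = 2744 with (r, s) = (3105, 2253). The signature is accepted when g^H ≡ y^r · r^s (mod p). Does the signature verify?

verifies

Left side g^H mod p:
Squares mod 3203: 1953^1≡1953, 1953^2≡2639, 1953^4≡999, 1953^8≡1868, 1953^16≡1357, 1953^32≡2927, 1953^64≡2507, 1953^128≡763, 1953^256≡2426, 1953^512≡1565, 1953^1024≡2133, 1953^2048≡1429
2744 = 2048 + 512 + 128 + 32 + 16 + 8, so 1953^2744 ≡ 1429·1565·763·2927·1357·1868 ≡ 1451 (mod 3203)
Right side y^r · r^s mod p:
Squares mod 3203: 2182^1≡2182, 2182^2≡1466, 2182^4≡3146, 2182^8≡46, 2182^16≡2116, 2182^32≡2865, 2182^64≡2139, 2182^128≡1437, 2182^256≡2237, 2182^512≡1083, 2182^1024≡591, 2182^2048≡154
3105 = 2048 + 1024 + 32 + 1, so 2182^3105 ≡ 154·591·2865·2182 ≡ 49 (mod 3203)
Squares mod 3203: 3105^1≡3105, 3105^2≡3198, 3105^4≡25, 3105^8≡625, 3105^16≡3062, 3105^32≡663, 3105^64≡758, 3105^128≡1227, 3105^256≡119, 3105^512≡1349, 3105^1024≡497, 3105^2048≡378
2253 = 2048 + 128 + 64 + 8 + 4 + 1, so 3105^2253 ≡ 378·1227·758·625·25·3105 ≡ 2056 (mod 3203)
49·2056 = 100744 ≡ 1451 (mod 3203)
1451 ≡ 1451 (mod 3203), so the signature is genuine.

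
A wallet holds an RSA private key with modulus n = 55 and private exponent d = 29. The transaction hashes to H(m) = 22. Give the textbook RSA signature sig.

(H(m))^29 mod 55 = 22

22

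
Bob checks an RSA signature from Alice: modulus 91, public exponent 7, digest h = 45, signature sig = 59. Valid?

sig^2 ≡ 59^2 = 3481 ≡ 23
sig^4 ≡ 23^2 = 529 ≡ 74
7 = 4 + 2 + 1, so sig^7 ≡ 74·23·59 ≡ 45 (mod 91)
sig^7 mod 91 = 45 matches h.

yes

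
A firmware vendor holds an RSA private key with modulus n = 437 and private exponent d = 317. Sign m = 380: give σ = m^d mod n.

m^2 ≡ 380^2 = 144400 ≡ 190
m^4 ≡ 190^2 = 36100 ≡ 266
m^8 ≡ 266^2 = 70756 ≡ 399
m^16 ≡ 399^2 = 159201 ≡ 133
m^32 ≡ 133^2 = 17689 ≡ 209
m^64 ≡ 209^2 = 43681 ≡ 418
m^128 ≡ 418^2 = 174724 ≡ 361
m^256 ≡ 361^2 = 130321 ≡ 95
317 = 256 + 32 + 16 + 8 + 4 + 1, so m^317 ≡ 95·209·133·399·266·380 ≡ 418 (mod 437)

418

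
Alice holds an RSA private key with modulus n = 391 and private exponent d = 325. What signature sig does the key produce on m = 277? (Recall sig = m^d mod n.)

m^2 ≡ 277^2 = 76729 ≡ 93
m^4 ≡ 93^2 = 8649 ≡ 47
m^8 ≡ 47^2 = 2209 ≡ 254
m^16 ≡ 254^2 = 64516 ≡ 1
m^32 ≡ 1^2 = 1
m^64 ≡ 1^2 = 1
m^128 ≡ 1^2 = 1
m^256 ≡ 1^2 = 1
325 = 256 + 64 + 4 + 1, so m^325 ≡ 1·1·47·277 ≡ 116 (mod 391)

116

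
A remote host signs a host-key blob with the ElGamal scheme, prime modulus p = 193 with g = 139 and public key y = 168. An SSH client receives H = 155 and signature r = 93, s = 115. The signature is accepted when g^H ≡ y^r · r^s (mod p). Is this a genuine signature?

Left side g^H mod p:
Squares mod 193: 139^1≡139, 139^2≡21, 139^4≡55, 139^8≡130, 139^16≡109, 139^32≡108, 139^64≡84, 139^128≡108
155 = 128 + 16 + 8 + 2 + 1, so 139^155 ≡ 108·109·130·21·139 ≡ 161 (mod 193)
Right side y^r · r^s mod p:
Squares mod 193: 168^1≡168, 168^2≡46, 168^4≡186, 168^8≡49, 168^16≡85, 168^32≡84, 168^64≡108
93 = 64 + 16 + 8 + 4 + 1, so 168^93 ≡ 108·85·49·186·168 ≡ 169 (mod 193)
Squares mod 193: 93^1≡93, 93^2≡157, 93^4≡138, 93^8≡130, 93^16≡109, 93^32≡108, 93^64≡84
115 = 64 + 32 + 16 + 2 + 1, so 93^115 ≡ 84·108·109·157·93 ≡ 31 (mod 193)
169·31 = 5239 ≡ 28 (mod 193)
161 ≠ 28, so verification fails.

forged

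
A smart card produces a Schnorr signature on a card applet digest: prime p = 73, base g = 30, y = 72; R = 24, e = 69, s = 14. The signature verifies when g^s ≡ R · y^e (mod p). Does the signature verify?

g^s mod p:
30^2 = 900 ≡ 24
30^4 ≡ 24^2 = 576 ≡ 65
30^8 ≡ 65^2 = 4225 ≡ 64
14 = 8 + 4 + 2, so 30^14 ≡ 64·65·24 ≡ 49 (mod 73)
R · y^e mod p:
72^2 = 5184 ≡ 1
72^4 ≡ 1^2 = 1
72^8 ≡ 1^2 = 1
72^16 ≡ 1^2 = 1
72^32 ≡ 1^2 = 1
72^64 ≡ 1^2 = 1
69 = 64 + 4 + 1, so 72^69 ≡ 1·1·72 ≡ 72 (mod 73)
24·72 = 1728 ≡ 49 (mod 73)
49 ≡ 49 (mod 73); signature holds.

verifies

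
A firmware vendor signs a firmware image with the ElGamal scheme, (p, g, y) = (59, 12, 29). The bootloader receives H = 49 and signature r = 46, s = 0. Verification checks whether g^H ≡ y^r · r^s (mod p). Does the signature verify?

does not verify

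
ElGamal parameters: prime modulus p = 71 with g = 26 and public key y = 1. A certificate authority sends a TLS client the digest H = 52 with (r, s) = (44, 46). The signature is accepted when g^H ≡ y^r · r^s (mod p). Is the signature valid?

Left side g^H mod p:
Squares mod 71: 26^1≡26, 26^2≡37, 26^4≡20, 26^8≡45, 26^16≡37, 26^32≡20
52 = 32 + 16 + 4, so 26^52 ≡ 20·37·20 ≡ 32 (mod 71)
Right side y^r · r^s mod p:
Squares mod 71: 1^1≡1, 1^2≡1, 1^4≡1, 1^8≡1, 1^16≡1, 1^32≡1
44 = 32 + 8 + 4, so 1^44 ≡ 1·1·1 ≡ 1 (mod 71)
Squares mod 71: 44^1≡44, 44^2≡19, 44^4≡6, 44^8≡36, 44^16≡18, 44^32≡40
46 = 32 + 8 + 4 + 2, so 44^46 ≡ 40·36·6·19 ≡ 8 (mod 71)
1·8 = 8 ≡ 8 (mod 71)
32 ≠ 8, so verification fails.

invalid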